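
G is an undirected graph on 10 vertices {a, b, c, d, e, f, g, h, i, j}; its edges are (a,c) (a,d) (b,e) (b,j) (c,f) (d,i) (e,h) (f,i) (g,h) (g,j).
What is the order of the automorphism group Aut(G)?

G has two connected components, {a, c, d, f, i} and {b, e, g, h, j}; each is 2-regular, so G = C_5 ⊔ C_5. Aut of a disjoint union of two copies of C_5 is the wreath product D_5 ≀ Z_2, of order 2·10² = 200.

200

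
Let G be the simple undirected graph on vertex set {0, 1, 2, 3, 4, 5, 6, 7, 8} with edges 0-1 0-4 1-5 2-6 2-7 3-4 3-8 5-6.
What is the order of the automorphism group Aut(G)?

The degree sequence is [2, 2, 2, 2, 2, 2, 2, 1, 1]; the two degree-1 vertices 7 and 8 are the ends of a path, so G = P_9. A path has exactly one nontrivial symmetry — reversal — giving Aut(G) of order 2.

2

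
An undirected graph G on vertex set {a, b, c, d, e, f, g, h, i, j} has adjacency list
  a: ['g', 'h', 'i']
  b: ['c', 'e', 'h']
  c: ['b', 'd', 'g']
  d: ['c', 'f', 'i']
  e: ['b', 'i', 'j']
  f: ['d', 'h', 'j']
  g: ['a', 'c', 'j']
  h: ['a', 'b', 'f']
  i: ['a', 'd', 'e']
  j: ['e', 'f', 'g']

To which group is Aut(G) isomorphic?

G is 3-regular on 10 vertices with no triangles and no 4-cycles (girth 5): this is the Petersen graph. Viewing the Petersen graph as the Kneser graph K(5,2) — vertices are 2-subsets of {1,…,5}, edges join disjoint pairs — its automorphisms are exactly the permutations of the 5-element set, so Aut ≅ S_5 of order 120.

S_5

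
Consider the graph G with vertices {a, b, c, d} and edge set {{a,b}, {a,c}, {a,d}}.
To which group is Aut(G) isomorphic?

Vertex a has degree 3 and every other vertex has degree 1, so G is the star K_{1,3} with centre a. Any automorphism fixes the centre and permutes the 3 leaves freely, so Aut(G) ≅ S_3 of order 3! = 6.

S_3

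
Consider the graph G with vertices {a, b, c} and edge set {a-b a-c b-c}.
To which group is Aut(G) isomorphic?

the symmetric group on 3 letters

Every vertex has degree 2, so G is the complete graph K_3. Every bijection on the vertex set is an automorphism of K_3; hence Aut(K_3) ≅ S_3, order 6.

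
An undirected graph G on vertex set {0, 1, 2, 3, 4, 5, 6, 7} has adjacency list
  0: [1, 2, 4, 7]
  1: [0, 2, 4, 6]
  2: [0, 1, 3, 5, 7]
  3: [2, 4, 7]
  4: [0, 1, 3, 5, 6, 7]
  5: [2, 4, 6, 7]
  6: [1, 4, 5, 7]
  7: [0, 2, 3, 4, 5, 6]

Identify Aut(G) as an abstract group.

{e}

The degree sequence is [4, 4, 5, 3, 6, 4, 4, 6]. Checking the degree-preserving permutations of the vertex set shows that none except the identity preserves every edge, so Aut(G) is trivial.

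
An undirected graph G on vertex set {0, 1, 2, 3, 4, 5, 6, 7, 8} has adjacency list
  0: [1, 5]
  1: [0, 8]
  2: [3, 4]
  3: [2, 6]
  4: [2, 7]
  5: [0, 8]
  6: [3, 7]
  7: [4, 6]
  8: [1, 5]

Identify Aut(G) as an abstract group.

D_5 × D_4

G has two connected components, {2, 3, 4, 6, 7} and {0, 1, 5, 8}; each is 2-regular, so G = C_5 ⊔ C_4. The components are non-isomorphic (different sizes), so Aut(G) = Aut(C_5) × Aut(C_4) = D_5 × D_4 of order 10·8 = 80.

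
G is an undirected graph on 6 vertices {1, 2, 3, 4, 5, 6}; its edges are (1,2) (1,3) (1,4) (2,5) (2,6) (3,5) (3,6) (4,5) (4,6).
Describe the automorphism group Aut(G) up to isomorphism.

G is 3-regular and bipartite with parts {1, 5, 6} and {2, 3, 4} (each part is independent and every cross-pair is an edge), so G = K_{3,3}. Aut(K_{3,3}) is the wreath product S_3 ≀ Z_2: permute within each part, then optionally swap the parts; |Aut| = 2·(3!)² = 72.

(S_3 × S_3) ⋊ Z_2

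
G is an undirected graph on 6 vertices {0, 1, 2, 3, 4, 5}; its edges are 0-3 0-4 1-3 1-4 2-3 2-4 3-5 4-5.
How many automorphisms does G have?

The vertices split by degree into {3, 4} (degree 4) and {0, 1, 2, 5} (degree 2); every edge runs between the two parts, so G is the complete bipartite graph K_{2,4}. The parts have unequal sizes, so no automorphism swaps them; each part is permuted independently, giving S_2 × S_4 of order 2!·4! = 48.

48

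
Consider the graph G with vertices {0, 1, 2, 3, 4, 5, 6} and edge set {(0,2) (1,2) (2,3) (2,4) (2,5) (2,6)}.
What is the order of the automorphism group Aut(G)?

720

Vertex 2 has degree 6 and every other vertex has degree 1, so G is the star K_{1,6} with centre 2. The 6 leaves are pairwise interchangeable while the centre is fixed, giving Aut(G) = S_6.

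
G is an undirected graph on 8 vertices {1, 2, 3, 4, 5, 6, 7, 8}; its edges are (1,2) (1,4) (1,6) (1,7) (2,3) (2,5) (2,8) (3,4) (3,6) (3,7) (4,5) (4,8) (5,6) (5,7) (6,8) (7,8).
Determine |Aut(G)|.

1152

G is 4-regular and bipartite with parts {2, 4, 6, 7} and {1, 3, 5, 8} (each part is independent and every cross-pair is an edge), so G = K_{4,4}. Each part can be permuted independently (S_4 × S_4) and the two equal-size parts can also be swapped, giving (S_4 × S_4) ⋊ Z_2 of order 2·(4!)² = 1152.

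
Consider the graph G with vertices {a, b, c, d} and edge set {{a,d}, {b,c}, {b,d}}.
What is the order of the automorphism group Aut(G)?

2

The degree sequence is [1, 2, 1, 2]; the two degree-1 vertices a and c are the ends of a path, so G = P_4. The only nontrivial automorphism of a path is the end-to-end reflection, so Aut(G) ≅ Z_2.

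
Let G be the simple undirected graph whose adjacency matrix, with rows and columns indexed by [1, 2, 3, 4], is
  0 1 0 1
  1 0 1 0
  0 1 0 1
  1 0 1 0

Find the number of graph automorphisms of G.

8

Every vertex has degree 2 and the graph is connected, so G is the 4-cycle C_4. C_4 has 4 rotations and 4 reflections, so Aut(C_4) ≅ D_4 of order 8.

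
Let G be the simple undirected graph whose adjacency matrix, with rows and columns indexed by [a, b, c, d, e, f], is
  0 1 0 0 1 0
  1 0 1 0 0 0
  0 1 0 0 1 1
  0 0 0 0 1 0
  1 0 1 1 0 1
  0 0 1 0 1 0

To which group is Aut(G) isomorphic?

{e}

Degrees alone do not determine every vertex (e.g. a and b both have degree 2), but their neighbour-degree multisets differ: N(a) has degrees [2, 4] while N(b) has degrees [2, 3]. Repeating this refinement separates all vertices, so the only automorphism is the identity.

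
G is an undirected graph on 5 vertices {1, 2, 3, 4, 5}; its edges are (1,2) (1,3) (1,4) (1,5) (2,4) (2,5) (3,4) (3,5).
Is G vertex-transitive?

Vertex 1 is the only vertex of degree 4, so every automorphism fixes it; G is not vertex-transitive.

No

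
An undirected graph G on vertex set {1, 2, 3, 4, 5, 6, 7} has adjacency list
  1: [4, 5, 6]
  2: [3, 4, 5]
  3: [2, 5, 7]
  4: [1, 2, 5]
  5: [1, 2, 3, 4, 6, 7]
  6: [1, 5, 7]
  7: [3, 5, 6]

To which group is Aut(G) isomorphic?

the dihedral group of order 12

Vertex 5 is the unique vertex of degree 6; the remaining 6 vertices each have degree 3 and induce a cycle, so G is the wheel on 7 vertices with hub 5. Every automorphism fixes the hub and acts on the rim 6-cycle, so Aut(G) ≅ Aut(C_6) = D_6 of order 12.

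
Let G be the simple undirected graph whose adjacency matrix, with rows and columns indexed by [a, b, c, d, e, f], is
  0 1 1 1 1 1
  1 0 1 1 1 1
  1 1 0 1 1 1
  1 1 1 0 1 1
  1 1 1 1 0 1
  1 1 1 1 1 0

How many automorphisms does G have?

All 6 vertices are pairwise adjacent: G = K_6. Every bijection on the vertex set is an automorphism of K_6; hence Aut(K_6) ≅ S_6, order 720.

720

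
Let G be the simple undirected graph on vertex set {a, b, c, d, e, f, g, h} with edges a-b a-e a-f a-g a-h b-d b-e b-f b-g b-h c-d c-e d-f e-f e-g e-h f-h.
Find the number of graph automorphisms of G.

1

The degree sequence is [5, 6, 2, 3, 6, 5, 3, 4]. Checking the degree-preserving permutations of the vertex set shows that none except the identity preserves every edge, so Aut(G) is trivial.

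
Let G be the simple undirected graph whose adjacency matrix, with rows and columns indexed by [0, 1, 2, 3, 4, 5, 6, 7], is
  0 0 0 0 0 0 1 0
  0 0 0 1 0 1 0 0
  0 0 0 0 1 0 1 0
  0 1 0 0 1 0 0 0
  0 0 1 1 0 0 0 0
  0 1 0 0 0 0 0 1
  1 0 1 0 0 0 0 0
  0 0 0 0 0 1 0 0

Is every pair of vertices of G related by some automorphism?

No

Automorphisms preserve degree, but G has vertices of degree 1 and vertices of degree 2; no automorphism maps one to the other, so G is not vertex-transitive.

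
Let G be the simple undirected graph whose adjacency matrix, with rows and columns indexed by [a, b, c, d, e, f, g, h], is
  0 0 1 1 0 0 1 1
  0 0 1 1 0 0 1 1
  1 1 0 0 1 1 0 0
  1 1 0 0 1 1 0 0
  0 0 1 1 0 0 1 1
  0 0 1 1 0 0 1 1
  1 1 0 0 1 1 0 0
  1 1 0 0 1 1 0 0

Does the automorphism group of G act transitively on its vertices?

Yes

G is 4-regular and bipartite with parts {c, d, g, h} and {a, b, e, f} (each part is independent and every cross-pair is an edge), so G = K_{4,4}. Aut(K_{4,4}) is the wreath product S_4 ≀ Z_2: permute within each part, then optionally swap the parts; |Aut| = 2·(4!)² = 1152. Under this action every vertex can be carried to every other, so G is vertex-transitive.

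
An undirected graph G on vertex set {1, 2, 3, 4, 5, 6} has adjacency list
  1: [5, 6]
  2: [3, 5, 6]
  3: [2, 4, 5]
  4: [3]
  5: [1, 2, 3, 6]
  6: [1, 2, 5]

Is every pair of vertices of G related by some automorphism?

No

Vertex 1 is the only vertex of degree 2, so every automorphism fixes it; G is not vertex-transitive.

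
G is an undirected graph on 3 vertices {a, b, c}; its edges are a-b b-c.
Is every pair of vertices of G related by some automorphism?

No

Vertex b is the only vertex of degree 2, so every automorphism fixes it; G is not vertex-transitive.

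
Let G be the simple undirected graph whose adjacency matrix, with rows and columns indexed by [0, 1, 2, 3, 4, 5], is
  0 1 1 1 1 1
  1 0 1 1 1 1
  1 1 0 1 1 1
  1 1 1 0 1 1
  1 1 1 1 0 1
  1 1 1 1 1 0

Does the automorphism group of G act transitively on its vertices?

Every vertex has degree 5, so G is the complete graph K_6. Any permutation of the 6 vertices preserves K_6, so Aut(K_6) = S_6 of order 6! = 720. This group acts transitively on the 6 vertices.

Yes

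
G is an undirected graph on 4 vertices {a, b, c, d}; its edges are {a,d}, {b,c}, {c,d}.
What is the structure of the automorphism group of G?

C_2

The degree sequence is [1, 1, 2, 2]; the two degree-1 vertices a and b are the ends of a path, so G = P_4. A path has exactly one nontrivial symmetry — reversal — giving Aut(G) of order 2.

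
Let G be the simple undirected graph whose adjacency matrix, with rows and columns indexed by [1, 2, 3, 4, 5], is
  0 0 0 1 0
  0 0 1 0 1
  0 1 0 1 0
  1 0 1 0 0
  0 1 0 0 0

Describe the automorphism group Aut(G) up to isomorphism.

The degree sequence is [1, 2, 2, 2, 1]; the two degree-1 vertices 1 and 5 are the ends of a path, so G = P_5. The only nontrivial automorphism of a path is the end-to-end reflection, so Aut(G) ≅ Z_2.

C_2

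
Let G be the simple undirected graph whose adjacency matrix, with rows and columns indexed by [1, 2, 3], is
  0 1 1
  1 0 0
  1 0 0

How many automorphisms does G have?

The degree sequence is [2, 1, 1]; the two degree-1 vertices 2 and 3 are the ends of a path, so G = P_3. The only nontrivial automorphism of a path is the end-to-end reflection, so Aut(G) ≅ Z_2.

2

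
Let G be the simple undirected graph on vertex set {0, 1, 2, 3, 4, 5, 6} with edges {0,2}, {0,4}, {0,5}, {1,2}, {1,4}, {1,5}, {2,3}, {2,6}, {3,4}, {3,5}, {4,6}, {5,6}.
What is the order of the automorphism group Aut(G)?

144

The vertices split by degree into {2, 4, 5} (degree 4) and {0, 1, 3, 6} (degree 3); every edge runs between the two parts, so G is the complete bipartite graph K_{3,4}. Automorphisms preserve the bipartition setwise (since the parts differ in size) and act as S_3 × S_4 within it; |Aut| = 144.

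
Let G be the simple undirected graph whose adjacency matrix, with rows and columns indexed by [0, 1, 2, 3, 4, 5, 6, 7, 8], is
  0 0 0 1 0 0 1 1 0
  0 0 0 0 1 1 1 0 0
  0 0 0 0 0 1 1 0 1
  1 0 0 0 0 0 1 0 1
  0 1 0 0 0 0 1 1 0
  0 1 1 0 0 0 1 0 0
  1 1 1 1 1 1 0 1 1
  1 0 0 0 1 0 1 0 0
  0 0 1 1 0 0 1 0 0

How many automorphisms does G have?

Vertex 6 is the unique vertex of degree 8; the remaining 8 vertices each have degree 3 and induce a cycle, so G is the wheel on 9 vertices with hub 6. With the hub fixed, the remaining symmetry is that of the rim cycle C_8, giving the dihedral group D_8.

16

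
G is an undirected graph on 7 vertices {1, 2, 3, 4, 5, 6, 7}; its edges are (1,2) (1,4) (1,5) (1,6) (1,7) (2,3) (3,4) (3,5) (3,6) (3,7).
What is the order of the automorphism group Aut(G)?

The vertices split by degree into {1, 3} (degree 5) and {2, 4, 5, 6, 7} (degree 2); every edge runs between the two parts, so G is the complete bipartite graph K_{2,5}. The parts have unequal sizes, so no automorphism swaps them; each part is permuted independently, giving S_5 × S_2 of order 5!·2! = 240.

240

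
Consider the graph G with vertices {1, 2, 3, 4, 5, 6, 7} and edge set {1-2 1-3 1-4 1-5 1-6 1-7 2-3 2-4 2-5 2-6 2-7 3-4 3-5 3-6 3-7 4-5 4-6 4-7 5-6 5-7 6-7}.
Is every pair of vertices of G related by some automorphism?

Every vertex has degree 6, so G is the complete graph K_7. Every bijection on the vertex set is an automorphism of K_7; hence Aut(K_7) ≅ S_7, order 5040. This group acts transitively on the 7 vertices.

Yes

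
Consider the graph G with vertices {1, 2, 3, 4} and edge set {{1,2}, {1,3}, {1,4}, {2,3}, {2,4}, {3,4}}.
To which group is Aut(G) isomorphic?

Every vertex has degree 3, so G is the complete graph K_4. Every bijection on the vertex set is an automorphism of K_4; hence Aut(K_4) ≅ S_4, order 24.

S_4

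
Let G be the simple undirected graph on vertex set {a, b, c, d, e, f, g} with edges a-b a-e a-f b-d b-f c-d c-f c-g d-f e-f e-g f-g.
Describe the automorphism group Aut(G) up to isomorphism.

Vertex f is the unique vertex of degree 6; the remaining 6 vertices each have degree 3 and induce a cycle, so G is the wheel on 7 vertices with hub f. Every automorphism fixes the hub and acts on the rim 6-cycle, so Aut(G) ≅ Aut(C_6) = D_6 of order 12.

the dihedral group of order 12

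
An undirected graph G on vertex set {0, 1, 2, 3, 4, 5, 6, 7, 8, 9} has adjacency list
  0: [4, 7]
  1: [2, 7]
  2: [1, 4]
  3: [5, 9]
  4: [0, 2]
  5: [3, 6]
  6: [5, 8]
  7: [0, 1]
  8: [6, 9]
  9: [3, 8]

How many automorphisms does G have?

G has two connected components, {3, 5, 6, 8, 9} and {0, 1, 2, 4, 7}; each is 2-regular, so G = C_5 ⊔ C_5. Aut of a disjoint union of two copies of C_5 is the wreath product D_5 ≀ Z_2, of order 2·10² = 200.

200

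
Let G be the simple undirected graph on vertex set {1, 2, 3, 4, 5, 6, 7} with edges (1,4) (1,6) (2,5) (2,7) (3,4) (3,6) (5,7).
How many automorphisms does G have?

48

G has two connected components, {1, 3, 4, 6} and {2, 5, 7}; each is 2-regular, so G = C_4 ⊔ C_3. The components are non-isomorphic (different sizes), so Aut(G) = Aut(C_3) × Aut(C_4) = D_3 × D_4 of order 6·8 = 48.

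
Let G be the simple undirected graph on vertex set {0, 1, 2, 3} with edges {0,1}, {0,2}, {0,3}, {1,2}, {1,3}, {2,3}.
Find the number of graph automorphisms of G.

Every vertex has degree 3, so G is the complete graph K_4. Every bijection on the vertex set is an automorphism of K_4; hence Aut(K_4) ≅ S_4, order 24.

24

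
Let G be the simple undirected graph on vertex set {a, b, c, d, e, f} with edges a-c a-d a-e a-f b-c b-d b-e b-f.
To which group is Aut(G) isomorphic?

S_2 × S_4

The vertices split by degree into {a, b} (degree 4) and {c, d, e, f} (degree 2); every edge runs between the two parts, so G is the complete bipartite graph K_{2,4}. Automorphisms preserve the bipartition setwise (since the parts differ in size) and act as S_2 × S_4 within it; |Aut| = 48.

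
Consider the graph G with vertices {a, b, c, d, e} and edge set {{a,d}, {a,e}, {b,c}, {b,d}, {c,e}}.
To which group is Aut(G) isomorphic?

the dihedral group of order 10

G is 2-regular and connected on 5 vertices, i.e. the cycle C_5. C_5 has 5 rotations and 5 reflections, so Aut(C_5) ≅ D_5 of order 10.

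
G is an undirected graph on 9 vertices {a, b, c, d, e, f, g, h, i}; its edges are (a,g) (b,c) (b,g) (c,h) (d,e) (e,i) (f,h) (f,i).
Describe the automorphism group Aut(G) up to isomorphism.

the cyclic group of order 2

The degree sequence is [1, 2, 2, 1, 2, 2, 2, 2, 2]; the two degree-1 vertices a and d are the ends of a path, so G = P_9. The only nontrivial automorphism of a path is the end-to-end reflection, so Aut(G) ≅ Z_2.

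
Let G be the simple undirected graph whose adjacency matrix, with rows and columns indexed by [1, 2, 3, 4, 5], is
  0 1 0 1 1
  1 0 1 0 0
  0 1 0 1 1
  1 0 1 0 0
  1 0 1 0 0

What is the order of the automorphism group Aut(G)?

The vertices split by degree into {1, 3} (degree 3) and {2, 4, 5} (degree 2); every edge runs between the two parts, so G is the complete bipartite graph K_{2,3}. Automorphisms preserve the bipartition setwise (since the parts differ in size) and act as S_2 × S_3 within it; |Aut| = 12.

12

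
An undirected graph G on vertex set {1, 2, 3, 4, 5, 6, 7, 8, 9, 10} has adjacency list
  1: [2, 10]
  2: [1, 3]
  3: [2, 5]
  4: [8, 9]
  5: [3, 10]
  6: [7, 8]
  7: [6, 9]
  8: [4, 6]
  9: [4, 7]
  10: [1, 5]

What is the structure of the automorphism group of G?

(D_5 × D_5) ⋊ Z_2

G has two connected components, {1, 2, 3, 5, 10} and {4, 6, 7, 8, 9}; each is 2-regular, so G = C_5 ⊔ C_5. Aut of a disjoint union of two copies of C_5 is the wreath product D_5 ≀ Z_2, of order 2·10² = 200.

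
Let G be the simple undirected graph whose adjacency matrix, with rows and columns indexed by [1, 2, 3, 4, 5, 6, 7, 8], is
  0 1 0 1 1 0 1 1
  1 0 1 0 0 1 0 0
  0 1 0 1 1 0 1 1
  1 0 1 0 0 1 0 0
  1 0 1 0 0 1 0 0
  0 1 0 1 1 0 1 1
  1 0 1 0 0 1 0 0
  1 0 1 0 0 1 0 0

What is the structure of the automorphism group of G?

S_5 × S_3

The vertices split by degree into {1, 3, 6} (degree 5) and {2, 4, 5, 7, 8} (degree 3); every edge runs between the two parts, so G is the complete bipartite graph K_{3,5}. The parts have unequal sizes, so no automorphism swaps them; each part is permuted independently, giving S_5 × S_3 of order 5!·3! = 720.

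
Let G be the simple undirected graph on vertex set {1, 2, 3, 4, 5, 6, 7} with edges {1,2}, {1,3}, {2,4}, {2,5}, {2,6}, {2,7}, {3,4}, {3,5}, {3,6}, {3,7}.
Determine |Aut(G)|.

240

The vertices split by degree into {2, 3} (degree 5) and {1, 4, 5, 6, 7} (degree 2); every edge runs between the two parts, so G is the complete bipartite graph K_{2,5}. The parts have unequal sizes, so no automorphism swaps them; each part is permuted independently, giving S_5 × S_2 of order 5!·2! = 240.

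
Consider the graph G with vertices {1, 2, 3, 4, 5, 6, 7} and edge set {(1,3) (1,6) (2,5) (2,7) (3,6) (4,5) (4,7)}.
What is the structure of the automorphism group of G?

D_4 × D_3

G has two connected components, {2, 4, 5, 7} and {1, 3, 6}; each is 2-regular, so G = C_4 ⊔ C_3. No automorphism exchanges components of different sizes, hence Aut(G) is the direct product D_4 × D_3, order 48.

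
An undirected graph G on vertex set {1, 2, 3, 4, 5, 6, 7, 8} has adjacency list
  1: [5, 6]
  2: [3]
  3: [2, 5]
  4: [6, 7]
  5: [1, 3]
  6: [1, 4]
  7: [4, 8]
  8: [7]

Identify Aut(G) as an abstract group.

The degree sequence is [2, 1, 2, 2, 2, 2, 2, 1]; the two degree-1 vertices 2 and 8 are the ends of a path, so G = P_8. The only nontrivial automorphism of a path is the end-to-end reflection, so Aut(G) ≅ Z_2.

the cyclic group of order 2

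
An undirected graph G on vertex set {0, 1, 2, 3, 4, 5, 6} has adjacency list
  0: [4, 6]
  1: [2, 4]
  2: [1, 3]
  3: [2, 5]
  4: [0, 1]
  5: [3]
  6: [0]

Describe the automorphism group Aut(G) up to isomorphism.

The degree sequence is [2, 2, 2, 2, 2, 1, 1]; the two degree-1 vertices 5 and 6 are the ends of a path, so G = P_7. A path has exactly one nontrivial symmetry — reversal — giving Aut(G) of order 2.

Z_2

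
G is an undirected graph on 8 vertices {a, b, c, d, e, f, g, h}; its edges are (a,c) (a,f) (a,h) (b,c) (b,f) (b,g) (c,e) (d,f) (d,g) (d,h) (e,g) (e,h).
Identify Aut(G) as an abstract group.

Z_2^3 ⋊ S_3

G is 3-regular and bipartite on 2^3 = 8 vertices with girth 4; it is the hypercube graph Q_3. Aut(Q_3) consists of the signed permutations of the 3 coordinate axes: 3! permutations times 2^3 sign flips, so |Aut| = 2^3·3! = 48.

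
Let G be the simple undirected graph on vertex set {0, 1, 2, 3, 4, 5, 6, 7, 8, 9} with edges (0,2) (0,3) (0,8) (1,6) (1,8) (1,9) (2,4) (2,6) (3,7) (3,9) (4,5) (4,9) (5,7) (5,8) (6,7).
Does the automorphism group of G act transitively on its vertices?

G is 3-regular on 10 vertices with no triangles and no 4-cycles (girth 5): this is the Petersen graph. It is a classical fact that the Petersen graph has automorphism group S_5 (order 120), arising from its description as the Kneser graph K(5,2). Under this action every vertex can be carried to every other, so G is vertex-transitive.

Yes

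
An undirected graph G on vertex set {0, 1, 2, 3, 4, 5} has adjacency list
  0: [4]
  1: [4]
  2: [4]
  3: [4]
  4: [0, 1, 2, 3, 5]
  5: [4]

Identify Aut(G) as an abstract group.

Vertex 4 has degree 5 and every other vertex has degree 1, so G is the star K_{1,5} with centre 4. Any automorphism fixes the centre and permutes the 5 leaves freely, so Aut(G) ≅ S_5 of order 5! = 120.

the symmetric group on 5 letters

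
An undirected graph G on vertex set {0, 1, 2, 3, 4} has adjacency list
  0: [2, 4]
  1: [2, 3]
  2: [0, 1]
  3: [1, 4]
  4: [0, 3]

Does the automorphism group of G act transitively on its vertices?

Yes

Every vertex has degree 2 and the graph is connected, so G is the 5-cycle C_5. C_5 has 5 rotations and 5 reflections, so Aut(C_5) ≅ D_5 of order 10. This group acts transitively on the 5 vertices.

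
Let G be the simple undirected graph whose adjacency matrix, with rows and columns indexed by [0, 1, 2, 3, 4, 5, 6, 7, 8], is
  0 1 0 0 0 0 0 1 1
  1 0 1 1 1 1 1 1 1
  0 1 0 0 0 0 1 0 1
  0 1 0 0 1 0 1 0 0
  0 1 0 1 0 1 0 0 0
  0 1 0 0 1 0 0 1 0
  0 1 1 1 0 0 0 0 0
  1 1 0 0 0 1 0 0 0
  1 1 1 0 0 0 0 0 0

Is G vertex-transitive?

No

Vertex 1 is the only vertex of degree 8, so every automorphism fixes it; G is not vertex-transitive.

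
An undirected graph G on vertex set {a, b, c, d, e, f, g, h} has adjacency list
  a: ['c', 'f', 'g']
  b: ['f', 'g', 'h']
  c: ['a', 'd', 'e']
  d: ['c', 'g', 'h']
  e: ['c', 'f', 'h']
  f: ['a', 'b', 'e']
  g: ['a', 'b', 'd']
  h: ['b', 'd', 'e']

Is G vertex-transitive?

G is 3-regular and bipartite on 2^3 = 8 vertices with girth 4; it is the hypercube graph Q_3. The symmetry group of the 3-cube is the hyperoctahedral group B_3 = Z_2 ≀ S_3, of order 2^3·3! = 48. This group acts transitively on the 8 vertices.

Yes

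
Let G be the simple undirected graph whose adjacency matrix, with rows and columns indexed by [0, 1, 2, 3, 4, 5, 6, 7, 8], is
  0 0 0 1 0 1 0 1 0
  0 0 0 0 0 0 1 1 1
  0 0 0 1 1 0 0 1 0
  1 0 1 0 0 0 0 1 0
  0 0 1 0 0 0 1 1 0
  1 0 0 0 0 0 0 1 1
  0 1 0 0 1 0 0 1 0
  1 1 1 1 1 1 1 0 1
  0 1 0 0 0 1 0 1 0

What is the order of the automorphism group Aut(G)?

Vertex 7 is the unique vertex of degree 8; the remaining 8 vertices each have degree 3 and induce a cycle, so G is the wheel on 9 vertices with hub 7. Every automorphism fixes the hub and acts on the rim 8-cycle, so Aut(G) ≅ Aut(C_8) = D_8 of order 16.

16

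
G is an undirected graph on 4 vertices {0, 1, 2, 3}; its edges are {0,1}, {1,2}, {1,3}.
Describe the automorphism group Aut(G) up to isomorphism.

Vertex 1 has degree 3 and every other vertex has degree 1, so G is the star K_{1,3} with centre 1. Any automorphism fixes the centre and permutes the 3 leaves freely, so Aut(G) ≅ S_3 of order 3! = 6.

S_3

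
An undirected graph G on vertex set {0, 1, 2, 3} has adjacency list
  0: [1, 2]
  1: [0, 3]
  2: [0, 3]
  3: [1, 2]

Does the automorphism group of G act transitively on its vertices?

Yes

G is 2-regular and bipartite on 2^2 = 4 vertices with girth 4; it is the hypercube graph Q_2. Aut(Q_2) consists of the signed permutations of the 2 coordinate axes: 2! permutations times 2^2 sign flips, so |Aut| = 2^2·2! = 8. This group acts transitively on the 4 vertices.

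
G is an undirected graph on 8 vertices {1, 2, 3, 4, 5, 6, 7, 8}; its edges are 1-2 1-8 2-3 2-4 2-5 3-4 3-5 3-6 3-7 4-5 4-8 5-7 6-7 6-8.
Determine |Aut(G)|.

The degree sequence is [2, 4, 5, 4, 4, 3, 3, 3]. Checking the degree-preserving permutations of the vertex set shows that none except the identity preserves every edge, so Aut(G) is trivial.

1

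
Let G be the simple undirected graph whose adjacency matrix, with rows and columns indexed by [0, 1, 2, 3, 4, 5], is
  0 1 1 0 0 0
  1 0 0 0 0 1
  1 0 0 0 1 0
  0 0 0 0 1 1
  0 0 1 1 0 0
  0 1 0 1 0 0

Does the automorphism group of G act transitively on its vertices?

G is 2-regular and connected on 6 vertices, i.e. the cycle C_6. C_6 has 6 rotations and 6 reflections, so Aut(C_6) ≅ D_6 of order 12. This group acts transitively on the 6 vertices.

Yes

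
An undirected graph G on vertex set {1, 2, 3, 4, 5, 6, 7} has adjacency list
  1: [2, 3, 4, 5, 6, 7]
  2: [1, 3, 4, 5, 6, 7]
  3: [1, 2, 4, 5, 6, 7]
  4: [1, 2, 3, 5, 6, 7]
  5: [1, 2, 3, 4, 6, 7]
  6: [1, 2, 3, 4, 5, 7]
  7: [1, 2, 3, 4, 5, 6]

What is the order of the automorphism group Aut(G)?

All 7 vertices are pairwise adjacent: G = K_7. Any permutation of the 7 vertices preserves K_7, so Aut(K_7) = S_7 of order 7! = 5040.

5040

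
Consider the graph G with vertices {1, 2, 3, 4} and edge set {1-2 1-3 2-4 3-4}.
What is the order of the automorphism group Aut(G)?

G is 2-regular and bipartite on 2^2 = 4 vertices with girth 4; it is the hypercube graph Q_2. The symmetry group of the 2-cube is the hyperoctahedral group B_2 = Z_2 ≀ S_2, of order 2^2·2! = 8.

8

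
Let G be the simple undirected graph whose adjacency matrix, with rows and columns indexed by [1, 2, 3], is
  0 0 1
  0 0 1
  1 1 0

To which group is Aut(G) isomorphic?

The degree sequence is [1, 1, 2]; the two degree-1 vertices 1 and 2 are the ends of a path, so G = P_3. A path has exactly one nontrivial symmetry — reversal — giving Aut(G) of order 2.

Z_2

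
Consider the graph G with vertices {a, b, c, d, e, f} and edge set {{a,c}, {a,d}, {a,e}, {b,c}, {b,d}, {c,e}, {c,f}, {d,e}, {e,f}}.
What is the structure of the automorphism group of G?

1

Degrees alone do not determine every vertex (e.g. a and d both have degree 3), but their neighbour-degree multisets differ: N(a) has degrees [3, 4, 4] while N(d) has degrees [2, 3, 4]. Repeating this refinement separates all vertices, so the only automorphism is the identity.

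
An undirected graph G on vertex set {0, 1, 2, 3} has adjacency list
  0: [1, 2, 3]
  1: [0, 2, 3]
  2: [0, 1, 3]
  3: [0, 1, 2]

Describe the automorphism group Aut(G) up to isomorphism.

Every vertex has degree 3, so G is the complete graph K_4. Every bijection on the vertex set is an automorphism of K_4; hence Aut(K_4) ≅ S_4, order 24.

S_4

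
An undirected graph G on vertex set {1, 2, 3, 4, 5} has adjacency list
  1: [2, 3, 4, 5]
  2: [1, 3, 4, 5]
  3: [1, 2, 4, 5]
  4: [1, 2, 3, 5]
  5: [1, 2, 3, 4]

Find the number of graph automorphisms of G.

Every vertex has degree 4, so G is the complete graph K_5. Any permutation of the 5 vertices preserves K_5, so Aut(K_5) = S_5 of order 5! = 120.

120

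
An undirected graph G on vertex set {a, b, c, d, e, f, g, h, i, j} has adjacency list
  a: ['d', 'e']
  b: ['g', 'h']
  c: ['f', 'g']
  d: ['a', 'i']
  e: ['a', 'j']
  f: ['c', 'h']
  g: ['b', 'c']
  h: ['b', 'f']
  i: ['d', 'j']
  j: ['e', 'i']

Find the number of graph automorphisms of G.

200

G has two connected components, {a, d, e, i, j} and {b, c, f, g, h}; each is 2-regular, so G = C_5 ⊔ C_5. With two isomorphic components, Aut(G) = Aut(C_5) ≀ S_2 = (D_5 × D_5) ⋊ Z_2: permute each cycle by D_5, then optionally swap the two cycles. Order 2·(2·5)² = 200.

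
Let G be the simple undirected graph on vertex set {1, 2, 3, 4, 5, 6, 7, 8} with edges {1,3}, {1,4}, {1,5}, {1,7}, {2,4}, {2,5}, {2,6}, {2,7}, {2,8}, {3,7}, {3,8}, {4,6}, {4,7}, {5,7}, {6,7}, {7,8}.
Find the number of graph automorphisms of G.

1

The degree sequence is [4, 5, 3, 4, 3, 3, 7, 3]. Checking the degree-preserving permutations of the vertex set shows that none except the identity preserves every edge, so Aut(G) is trivial.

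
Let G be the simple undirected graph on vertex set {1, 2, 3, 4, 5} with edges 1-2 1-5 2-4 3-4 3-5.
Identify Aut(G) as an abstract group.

Every vertex has degree 2 and the graph is connected, so G is the 5-cycle C_5. The automorphisms of the 5-cycle are exactly the symmetries of a regular 5-gon: the dihedral group D_5, |D_5| = 10.

D_5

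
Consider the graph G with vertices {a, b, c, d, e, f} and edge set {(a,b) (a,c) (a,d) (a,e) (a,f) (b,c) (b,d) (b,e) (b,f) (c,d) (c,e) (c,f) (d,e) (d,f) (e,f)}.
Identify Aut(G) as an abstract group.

Every vertex has degree 5, so G is the complete graph K_6. Any permutation of the 6 vertices preserves K_6, so Aut(K_6) = S_6 of order 6! = 720.

the symmetric group on 6 letters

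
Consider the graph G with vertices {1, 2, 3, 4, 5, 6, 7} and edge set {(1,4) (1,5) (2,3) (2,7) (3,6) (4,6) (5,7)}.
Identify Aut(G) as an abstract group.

G is 2-regular and connected on 7 vertices, i.e. the cycle C_7. C_7 has 7 rotations and 7 reflections, so Aut(C_7) ≅ D_7 of order 14.

the dihedral group of order 14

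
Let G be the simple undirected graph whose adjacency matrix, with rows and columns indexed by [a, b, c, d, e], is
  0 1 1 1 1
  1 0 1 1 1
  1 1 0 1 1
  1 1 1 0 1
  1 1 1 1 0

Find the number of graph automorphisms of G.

All 5 vertices are pairwise adjacent: G = K_5. Every bijection on the vertex set is an automorphism of K_5; hence Aut(K_5) ≅ S_5, order 120.

120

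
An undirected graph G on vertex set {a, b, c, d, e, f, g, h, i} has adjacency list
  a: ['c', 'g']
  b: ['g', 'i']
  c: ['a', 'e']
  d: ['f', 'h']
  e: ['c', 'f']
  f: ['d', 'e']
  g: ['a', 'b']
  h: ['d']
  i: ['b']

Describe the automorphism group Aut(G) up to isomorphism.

The degree sequence is [2, 2, 2, 2, 2, 2, 2, 1, 1]; the two degree-1 vertices h and i are the ends of a path, so G = P_9. The only nontrivial automorphism of a path is the end-to-end reflection, so Aut(G) ≅ Z_2.

the cyclic group of order 2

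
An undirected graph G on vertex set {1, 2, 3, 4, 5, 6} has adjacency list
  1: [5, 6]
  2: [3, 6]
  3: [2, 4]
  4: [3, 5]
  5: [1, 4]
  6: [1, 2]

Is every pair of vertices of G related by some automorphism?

Yes

G is 2-regular and connected on 6 vertices, i.e. the cycle C_6. The automorphisms of the 6-cycle are exactly the symmetries of a regular 6-gon: the dihedral group D_6, |D_6| = 12. This group acts transitively on the 6 vertices.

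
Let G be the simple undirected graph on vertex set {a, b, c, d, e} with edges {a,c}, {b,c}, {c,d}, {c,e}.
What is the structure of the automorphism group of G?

Vertex c has degree 4 and every other vertex has degree 1, so G is the star K_{1,4} with centre c. Any automorphism fixes the centre and permutes the 4 leaves freely, so Aut(G) ≅ S_4 of order 4! = 24.

the symmetric group on 4 letters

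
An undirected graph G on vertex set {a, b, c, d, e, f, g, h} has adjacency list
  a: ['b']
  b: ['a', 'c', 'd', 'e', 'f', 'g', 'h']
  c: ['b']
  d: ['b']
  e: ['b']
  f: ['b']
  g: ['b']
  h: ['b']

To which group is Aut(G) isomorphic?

S_7

Vertex b has degree 7 and every other vertex has degree 1, so G is the star K_{1,7} with centre b. The 7 leaves are pairwise interchangeable while the centre is fixed, giving Aut(G) = S_7.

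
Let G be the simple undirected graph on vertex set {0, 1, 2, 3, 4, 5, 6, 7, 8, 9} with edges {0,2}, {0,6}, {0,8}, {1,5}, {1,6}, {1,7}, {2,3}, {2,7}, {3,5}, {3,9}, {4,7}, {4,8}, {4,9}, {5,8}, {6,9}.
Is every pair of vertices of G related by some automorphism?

Yes

G is 3-regular on 10 vertices with no triangles and no 4-cycles (girth 5): this is the Petersen graph. Viewing the Petersen graph as the Kneser graph K(5,2) — vertices are 2-subsets of {1,…,5}, edges join disjoint pairs — its automorphisms are exactly the permutations of the 5-element set, so Aut ≅ S_5 of order 120. Under this action every vertex can be carried to every other, so G is vertex-transitive.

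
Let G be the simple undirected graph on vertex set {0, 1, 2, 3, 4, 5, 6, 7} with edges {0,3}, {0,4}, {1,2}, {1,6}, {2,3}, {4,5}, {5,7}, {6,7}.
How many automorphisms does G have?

Every vertex has degree 2 and the graph is connected, so G is the 8-cycle C_8. The automorphisms of the 8-cycle are exactly the symmetries of a regular 8-gon: the dihedral group D_8, |D_8| = 16.

16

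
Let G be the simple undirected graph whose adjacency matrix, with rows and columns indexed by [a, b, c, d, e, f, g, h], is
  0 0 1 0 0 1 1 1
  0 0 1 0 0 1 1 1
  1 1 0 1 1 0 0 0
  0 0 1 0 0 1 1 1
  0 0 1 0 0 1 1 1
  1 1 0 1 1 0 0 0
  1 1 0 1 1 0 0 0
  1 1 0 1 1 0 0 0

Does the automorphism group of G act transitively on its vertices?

G is 4-regular and bipartite with parts {c, f, g, h} and {a, b, d, e} (each part is independent and every cross-pair is an edge), so G = K_{4,4}. Each part can be permuted independently (S_4 × S_4) and the two equal-size parts can also be swapped, giving (S_4 × S_4) ⋊ Z_2 of order 2·(4!)² = 1152. Under this action every vertex can be carried to every other, so G is vertex-transitive.

Yes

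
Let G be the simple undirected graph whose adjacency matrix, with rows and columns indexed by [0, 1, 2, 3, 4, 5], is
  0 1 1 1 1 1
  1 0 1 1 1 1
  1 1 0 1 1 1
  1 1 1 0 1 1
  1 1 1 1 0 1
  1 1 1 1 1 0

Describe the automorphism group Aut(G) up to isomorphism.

S_6

Every vertex has degree 5, so G is the complete graph K_6. Every bijection on the vertex set is an automorphism of K_6; hence Aut(K_6) ≅ S_6, order 720.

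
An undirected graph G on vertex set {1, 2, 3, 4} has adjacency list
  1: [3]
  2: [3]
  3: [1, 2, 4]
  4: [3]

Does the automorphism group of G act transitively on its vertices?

Vertex 3 is the only vertex of degree 3, so every automorphism fixes it; G is not vertex-transitive.

No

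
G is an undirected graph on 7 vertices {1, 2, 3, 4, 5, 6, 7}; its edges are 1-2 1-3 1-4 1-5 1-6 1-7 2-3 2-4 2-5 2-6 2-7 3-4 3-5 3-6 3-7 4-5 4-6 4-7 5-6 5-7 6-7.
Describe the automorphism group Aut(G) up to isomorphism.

S_7

All 7 vertices are pairwise adjacent: G = K_7. Any permutation of the 7 vertices preserves K_7, so Aut(K_7) = S_7 of order 7! = 5040.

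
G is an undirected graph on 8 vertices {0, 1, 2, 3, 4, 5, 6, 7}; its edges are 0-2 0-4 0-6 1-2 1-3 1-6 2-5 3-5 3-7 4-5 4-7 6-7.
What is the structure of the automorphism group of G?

G is 3-regular and bipartite on 2^3 = 8 vertices with girth 4; it is the hypercube graph Q_3. The symmetry group of the 3-cube is the hyperoctahedral group B_3 = Z_2 ≀ S_3, of order 2^3·3! = 48.

the hyperoctahedral group B_3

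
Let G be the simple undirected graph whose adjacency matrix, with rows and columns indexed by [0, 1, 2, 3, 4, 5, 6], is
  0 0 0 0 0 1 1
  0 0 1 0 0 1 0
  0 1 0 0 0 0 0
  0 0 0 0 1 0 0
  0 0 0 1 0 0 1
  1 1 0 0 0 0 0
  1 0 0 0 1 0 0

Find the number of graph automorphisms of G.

The degree sequence is [2, 2, 1, 1, 2, 2, 2]; the two degree-1 vertices 2 and 3 are the ends of a path, so G = P_7. The only nontrivial automorphism of a path is the end-to-end reflection, so Aut(G) ≅ Z_2.

2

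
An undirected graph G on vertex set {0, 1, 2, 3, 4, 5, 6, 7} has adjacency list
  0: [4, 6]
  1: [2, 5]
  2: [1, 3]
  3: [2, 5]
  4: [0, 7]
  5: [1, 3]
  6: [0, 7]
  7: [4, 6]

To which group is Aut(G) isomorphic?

G has two connected components, {1, 2, 3, 5} and {0, 4, 6, 7}; each is 2-regular, so G = C_4 ⊔ C_4. Aut of a disjoint union of two copies of C_4 is the wreath product D_4 ≀ Z_2, of order 2·8² = 128.

(D_4 × D_4) ⋊ Z_2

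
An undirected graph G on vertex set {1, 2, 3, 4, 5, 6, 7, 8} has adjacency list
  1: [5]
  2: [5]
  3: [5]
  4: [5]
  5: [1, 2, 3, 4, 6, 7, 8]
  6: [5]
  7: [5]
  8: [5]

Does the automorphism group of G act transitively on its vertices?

Vertex 5 is the only vertex of degree 7, so every automorphism fixes it; G is not vertex-transitive.

No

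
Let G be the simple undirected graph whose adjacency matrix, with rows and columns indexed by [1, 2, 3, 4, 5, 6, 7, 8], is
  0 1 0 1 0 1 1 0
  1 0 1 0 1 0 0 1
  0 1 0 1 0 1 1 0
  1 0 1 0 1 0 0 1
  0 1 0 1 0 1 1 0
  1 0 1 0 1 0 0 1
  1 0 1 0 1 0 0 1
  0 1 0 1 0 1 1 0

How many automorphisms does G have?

G is 4-regular and bipartite with parts {1, 3, 5, 8} and {2, 4, 6, 7} (each part is independent and every cross-pair is an edge), so G = K_{4,4}. Aut(K_{4,4}) is the wreath product S_4 ≀ Z_2: permute within each part, then optionally swap the parts; |Aut| = 2·(4!)² = 1152.

1152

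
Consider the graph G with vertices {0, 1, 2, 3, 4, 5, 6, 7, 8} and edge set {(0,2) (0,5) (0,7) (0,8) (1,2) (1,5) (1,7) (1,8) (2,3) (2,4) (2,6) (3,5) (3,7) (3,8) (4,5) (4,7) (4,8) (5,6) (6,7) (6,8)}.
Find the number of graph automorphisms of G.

The vertices split by degree into {2, 5, 7, 8} (degree 5) and {0, 1, 3, 4, 6} (degree 4); every edge runs between the two parts, so G is the complete bipartite graph K_{4,5}. The parts have unequal sizes, so no automorphism swaps them; each part is permuted independently, giving S_4 × S_5 of order 4!·5! = 2880.

2880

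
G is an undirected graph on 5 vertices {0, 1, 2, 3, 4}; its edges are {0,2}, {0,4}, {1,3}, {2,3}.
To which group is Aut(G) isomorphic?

The degree sequence is [2, 1, 2, 2, 1]; the two degree-1 vertices 1 and 4 are the ends of a path, so G = P_5. The only nontrivial automorphism of a path is the end-to-end reflection, so Aut(G) ≅ Z_2.

Z_2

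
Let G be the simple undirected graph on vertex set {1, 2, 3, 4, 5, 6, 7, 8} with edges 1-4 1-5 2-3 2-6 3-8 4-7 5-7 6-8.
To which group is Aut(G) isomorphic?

G has two connected components, {1, 4, 5, 7} and {2, 3, 6, 8}; each is 2-regular, so G = C_4 ⊔ C_4. With two isomorphic components, Aut(G) = Aut(C_4) ≀ S_2 = (D_4 × D_4) ⋊ Z_2: permute each cycle by D_4, then optionally swap the two cycles. Order 2·(2·4)² = 128.

D_4 ≀ Z_2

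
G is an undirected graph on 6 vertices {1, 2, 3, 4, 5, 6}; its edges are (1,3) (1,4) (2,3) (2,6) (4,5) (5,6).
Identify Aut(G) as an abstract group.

Every vertex has degree 2 and the graph is connected, so G is the 6-cycle C_6. C_6 has 6 rotations and 6 reflections, so Aut(C_6) ≅ D_6 of order 12.

D_6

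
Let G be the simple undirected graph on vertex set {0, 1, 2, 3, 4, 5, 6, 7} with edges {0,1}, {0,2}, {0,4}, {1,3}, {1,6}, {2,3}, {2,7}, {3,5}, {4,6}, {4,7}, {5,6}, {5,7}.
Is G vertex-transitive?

G is 3-regular and bipartite on 2^3 = 8 vertices with girth 4; it is the hypercube graph Q_3. Aut(Q_3) consists of the signed permutations of the 3 coordinate axes: 3! permutations times 2^3 sign flips, so |Aut| = 2^3·3! = 48. Under this action every vertex can be carried to every other, so G is vertex-transitive.

Yes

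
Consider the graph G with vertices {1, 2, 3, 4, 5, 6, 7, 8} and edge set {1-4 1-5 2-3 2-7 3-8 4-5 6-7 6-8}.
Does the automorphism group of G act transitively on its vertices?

No

G has two connected components, {2, 3, 6, 7, 8} and {1, 4, 5}; each is 2-regular, so G = C_5 ⊔ C_3. The orbit of 1 under Aut(G) is {1, 4, 5}, which does not contain 2, so G is not vertex-transitive.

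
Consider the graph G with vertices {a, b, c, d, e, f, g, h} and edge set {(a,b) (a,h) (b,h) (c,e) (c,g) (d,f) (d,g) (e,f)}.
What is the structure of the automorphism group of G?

G has two connected components, {c, d, e, f, g} and {a, b, h}; each is 2-regular, so G = C_5 ⊔ C_3. The components are non-isomorphic (different sizes), so Aut(G) = Aut(C_3) × Aut(C_5) = D_3 × D_5 of order 6·10 = 60.

D_3 × D_5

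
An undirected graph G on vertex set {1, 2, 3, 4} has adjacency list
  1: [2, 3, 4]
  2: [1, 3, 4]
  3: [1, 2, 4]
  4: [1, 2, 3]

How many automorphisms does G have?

All 4 vertices are pairwise adjacent: G = K_4. Any permutation of the 4 vertices preserves K_4, so Aut(K_4) = S_4 of order 4! = 24.

24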